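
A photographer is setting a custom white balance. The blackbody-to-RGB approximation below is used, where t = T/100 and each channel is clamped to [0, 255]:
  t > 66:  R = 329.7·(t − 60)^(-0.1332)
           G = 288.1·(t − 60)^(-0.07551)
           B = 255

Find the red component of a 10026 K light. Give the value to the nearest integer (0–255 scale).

202

t = 10026/100 = 100.26; the t > 66 branch applies.
R = 329.7·(100.26 − 60)^(-0.1332) = 329.7·40.26^(-0.1332) = 329.7·0.61127 = 201.535.
Rounded: 202.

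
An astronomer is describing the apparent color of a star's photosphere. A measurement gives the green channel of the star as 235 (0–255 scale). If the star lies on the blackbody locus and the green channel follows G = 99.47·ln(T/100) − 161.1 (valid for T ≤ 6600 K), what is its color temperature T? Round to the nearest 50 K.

ln t = (235 + 161.1) / 99.47 = 3.9821.
t = e^3.9821 = 53.630.
T = 100·t = 5363 K → 5350 K to the nearest 50 K.

5350 K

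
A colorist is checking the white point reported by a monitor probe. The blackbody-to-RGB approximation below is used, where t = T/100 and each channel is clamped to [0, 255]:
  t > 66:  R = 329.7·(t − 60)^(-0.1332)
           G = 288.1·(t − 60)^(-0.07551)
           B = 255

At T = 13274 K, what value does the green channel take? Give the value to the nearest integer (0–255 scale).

t = 13274/100 = 132.74; the t > 66 branch applies.
G = 288.1·(132.74 − 60)^(-0.07551) = 288.1·72.74^(-0.07551) = 288.1·0.72346 = 208.430.
Rounded: 208.

208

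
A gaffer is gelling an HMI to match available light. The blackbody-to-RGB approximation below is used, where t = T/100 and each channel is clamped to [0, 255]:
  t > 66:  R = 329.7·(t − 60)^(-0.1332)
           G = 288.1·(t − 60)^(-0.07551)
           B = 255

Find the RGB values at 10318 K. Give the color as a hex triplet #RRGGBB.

t = 10318/100 = 103.18; the t > 66 branch applies.
R = 329.7·(103.18 − 60)^(-0.1332) = 329.7·43.18^(-0.1332) = 329.7·0.60559 = 199.664.
G = 288.1·(103.18 − 60)^(-0.07551) = 288.1·43.18^(-0.07551) = 288.1·0.75252 = 216.802.
B = 255 by definition for t > 66.
Rounded: (200, 217, 255).
In hex: #C8D9FF.

#C8D9FF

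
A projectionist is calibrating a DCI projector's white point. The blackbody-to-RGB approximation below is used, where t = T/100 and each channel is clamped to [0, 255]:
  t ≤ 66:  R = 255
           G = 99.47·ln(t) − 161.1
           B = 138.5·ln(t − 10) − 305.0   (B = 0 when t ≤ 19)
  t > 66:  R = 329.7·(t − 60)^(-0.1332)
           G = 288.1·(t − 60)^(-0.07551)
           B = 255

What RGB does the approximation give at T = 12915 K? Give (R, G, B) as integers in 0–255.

(188, 209, 255)

t = 12915/100 = 129.15; the t > 66 branch applies.
R = 329.7·(129.15 − 60)^(-0.1332) = 329.7·69.15^(-0.1332) = 329.7·0.56877 = 187.525.
G = 288.1·(129.15 − 60)^(-0.07551) = 288.1·69.15^(-0.07551) = 288.1·0.72624 = 209.228.
B = 255 by definition for t > 66.
Rounded: (188, 209, 255).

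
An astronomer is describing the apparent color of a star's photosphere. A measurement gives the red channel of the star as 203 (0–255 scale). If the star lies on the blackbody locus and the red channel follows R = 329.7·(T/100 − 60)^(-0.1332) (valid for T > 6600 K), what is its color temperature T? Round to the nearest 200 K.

9800 K

(t − 60)^(-0.1332) = 203/329.7 = 0.61571.
t − 60 = 0.61571^(1/-0.1332) = 0.61571^(-7.508) = 38.129, so t = 98.129.
T = 100·t = 9813 K → 9800 K to the nearest 200 K.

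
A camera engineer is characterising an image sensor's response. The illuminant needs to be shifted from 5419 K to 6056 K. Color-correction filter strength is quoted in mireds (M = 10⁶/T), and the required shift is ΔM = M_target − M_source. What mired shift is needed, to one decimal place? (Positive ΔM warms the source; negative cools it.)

-19.4 mireds

M_source = 10⁶/5419 = 184.536; M_target = 10⁶/6056 = 165.125.
ΔM = 165.125 − 184.536 = -19.410 → -19.4 mireds, a cooling shift.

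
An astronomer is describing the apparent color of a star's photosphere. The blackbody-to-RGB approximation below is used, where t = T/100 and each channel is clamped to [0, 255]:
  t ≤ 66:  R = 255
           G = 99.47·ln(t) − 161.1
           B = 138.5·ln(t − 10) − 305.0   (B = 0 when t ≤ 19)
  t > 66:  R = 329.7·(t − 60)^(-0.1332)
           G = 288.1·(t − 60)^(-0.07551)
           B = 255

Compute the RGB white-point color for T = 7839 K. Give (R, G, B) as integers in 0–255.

(224, 231, 255)

t = 7839/100 = 78.39; the t > 66 branch applies.
R = 329.7·(78.39 − 60)^(-0.1332) = 329.7·18.39^(-0.1332) = 329.7·0.67851 = 223.705.
G = 288.1·(78.39 − 60)^(-0.07551) = 288.1·18.39^(-0.07551) = 288.1·0.80262 = 231.236.
B = 255 by definition for t > 66.
Rounded: (224, 231, 255).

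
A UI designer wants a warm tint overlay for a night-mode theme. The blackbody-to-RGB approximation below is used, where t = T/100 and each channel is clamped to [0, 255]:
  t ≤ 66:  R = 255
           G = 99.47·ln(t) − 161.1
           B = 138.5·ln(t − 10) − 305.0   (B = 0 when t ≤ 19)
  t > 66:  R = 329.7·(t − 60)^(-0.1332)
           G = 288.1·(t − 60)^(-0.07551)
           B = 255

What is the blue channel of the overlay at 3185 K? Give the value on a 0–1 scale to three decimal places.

0.479

t = 3185/100 = 31.85; the t ≤ 66 branch applies.
B = 138.5·ln(31.85 − 10) − 305.0 = 138.5·ln 21.85 − 305.0 = 138.5·3.0842 − 305.0 = 122.162.
On a 0–1 scale: 122.162/255 = 0.4791 → 0.479.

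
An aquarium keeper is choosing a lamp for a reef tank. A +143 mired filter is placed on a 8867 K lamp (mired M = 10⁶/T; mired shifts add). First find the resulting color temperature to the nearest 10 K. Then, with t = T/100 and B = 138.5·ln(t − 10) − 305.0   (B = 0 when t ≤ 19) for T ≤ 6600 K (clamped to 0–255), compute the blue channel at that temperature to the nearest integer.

162

M_in = 10⁶/8867 = 112.78; M_out = 112.78 + (+143) = 255.78.
T_out = 10⁶/255.78 = 3909.6 K → 3910 K; t = 39.1.
B = 138.5·ln(39.1 − 10) − 305.0 = 138.5·ln 29.1 − 305.0 = 138.5·3.3707 − 305.0 = 161.847.
Rounded: 162.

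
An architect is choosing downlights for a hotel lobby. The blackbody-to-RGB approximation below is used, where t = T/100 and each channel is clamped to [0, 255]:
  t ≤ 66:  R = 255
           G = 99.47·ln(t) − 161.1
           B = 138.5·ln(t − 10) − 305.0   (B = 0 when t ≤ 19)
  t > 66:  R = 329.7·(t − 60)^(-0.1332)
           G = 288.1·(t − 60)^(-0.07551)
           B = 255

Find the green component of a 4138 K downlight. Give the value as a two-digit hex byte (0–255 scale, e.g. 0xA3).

t = 4138/100 = 41.38; the t ≤ 66 branch applies.
G = 99.47·ln 41.38 − 161.1 = 99.47·3.7228 − 161.1 = 209.207.
Rounded: 209; in hex, 0xD1.

0xD1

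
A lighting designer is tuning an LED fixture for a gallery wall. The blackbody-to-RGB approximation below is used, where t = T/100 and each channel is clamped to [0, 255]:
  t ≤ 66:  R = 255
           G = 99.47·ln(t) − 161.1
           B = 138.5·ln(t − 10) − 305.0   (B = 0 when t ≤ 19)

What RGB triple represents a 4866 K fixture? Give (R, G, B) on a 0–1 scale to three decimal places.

(1.000, 0.884, 0.789)

t = 4866/100 = 48.66; the t ≤ 66 branch applies.
R = 255 by definition for t ≤ 66.
G = 99.47·ln 48.66 − 161.1 = 99.47·3.8849 − 161.1 = 225.327.
B = 138.5·ln(48.66 − 10) − 305.0 = 138.5·ln 38.66 − 305.0 = 138.5·3.6548 − 305.0 = 201.191.
Dividing each by 255: (1.0000, 0.8836, 0.7890) → (1.000, 0.884, 0.789).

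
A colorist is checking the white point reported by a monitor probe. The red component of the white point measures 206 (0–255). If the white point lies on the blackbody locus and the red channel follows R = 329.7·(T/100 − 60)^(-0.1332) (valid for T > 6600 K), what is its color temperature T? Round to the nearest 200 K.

(t − 60)^(-0.1332) = 206/329.7 = 0.62481.
t − 60 = 0.62481^(1/-0.1332) = 0.62481^(-7.508) = 34.152, so t = 94.152.
T = 100·t = 9415 K → 9400 K to the nearest 200 K.

9400 K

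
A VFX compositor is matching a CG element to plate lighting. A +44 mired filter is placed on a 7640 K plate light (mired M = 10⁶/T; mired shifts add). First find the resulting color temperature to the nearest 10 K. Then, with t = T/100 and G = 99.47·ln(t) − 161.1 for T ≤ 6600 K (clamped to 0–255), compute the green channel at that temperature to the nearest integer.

241

M_in = 10⁶/7640 = 130.89; M_out = 130.89 + (+44) = 174.89.
T_out = 10⁶/174.89 = 5717.9 K → 5720 K; t = 57.2.
G = 99.47·ln 57.2 − 161.1 = 99.47·4.0466 − 161.1 = 241.411.
Rounded: 241.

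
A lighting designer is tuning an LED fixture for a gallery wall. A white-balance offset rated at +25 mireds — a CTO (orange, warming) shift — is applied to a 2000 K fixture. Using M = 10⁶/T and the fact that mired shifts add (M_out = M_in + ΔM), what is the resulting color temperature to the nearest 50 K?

M_in = 10⁶/2000 = 500.00 mireds.
M_out = 500.00 + (+25) = 525.00 mireds.
T_out = 10⁶/525.00 = 1904.8 K → 1900 K.

1900 K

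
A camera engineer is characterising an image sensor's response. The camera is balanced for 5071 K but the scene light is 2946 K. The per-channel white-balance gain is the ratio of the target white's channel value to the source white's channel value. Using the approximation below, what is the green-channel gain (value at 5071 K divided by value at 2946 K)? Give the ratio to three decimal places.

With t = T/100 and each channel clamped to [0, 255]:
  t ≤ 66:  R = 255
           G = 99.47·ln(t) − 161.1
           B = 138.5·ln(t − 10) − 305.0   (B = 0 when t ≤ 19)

At 2946 K (t = 29.46):
  G = 99.47·ln 29.46 − 161.1 = 99.47·3.3830 − 161.1 = 175.410.
At 5071 K (t = 50.71):
  G = 99.47·ln 50.71 − 161.1 = 99.47·3.9261 − 161.1 = 229.431.
Gain = 229.431 / 175.410 = 1.3080 → 1.308.

1.308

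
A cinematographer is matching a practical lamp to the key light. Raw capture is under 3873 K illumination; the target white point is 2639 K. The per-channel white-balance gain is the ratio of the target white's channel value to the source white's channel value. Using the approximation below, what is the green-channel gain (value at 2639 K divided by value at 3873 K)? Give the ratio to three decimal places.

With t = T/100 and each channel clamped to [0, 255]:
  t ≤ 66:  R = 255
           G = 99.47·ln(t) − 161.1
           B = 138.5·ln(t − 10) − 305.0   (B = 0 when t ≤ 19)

0.812

At 3873 K (t = 38.73):
  G = 99.47·ln 38.73 − 161.1 = 99.47·3.6566 − 161.1 = 202.623.
At 2639 K (t = 26.39):
  G = 99.47·ln 26.39 − 161.1 = 99.47·3.2730 − 161.1 = 164.464.
Gain = 164.464 / 202.623 = 0.8117 → 0.812.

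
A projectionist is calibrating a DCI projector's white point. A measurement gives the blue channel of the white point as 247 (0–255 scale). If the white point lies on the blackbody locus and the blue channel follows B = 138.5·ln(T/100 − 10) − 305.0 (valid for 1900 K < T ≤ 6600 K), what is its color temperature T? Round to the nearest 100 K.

6400 K

ln(t − 10) = (247 + 305.0) / 138.5 = 3.9856.
t − 10 = e^3.9856 = 53.815, so t = 63.815.
T = 100·t = 6382 K → 6400 K to the nearest 100 K.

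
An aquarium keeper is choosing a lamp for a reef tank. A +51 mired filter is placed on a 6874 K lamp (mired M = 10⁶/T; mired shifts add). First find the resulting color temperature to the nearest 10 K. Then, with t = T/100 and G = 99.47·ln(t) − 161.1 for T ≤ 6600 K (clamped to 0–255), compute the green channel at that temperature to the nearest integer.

M_in = 10⁶/6874 = 145.48; M_out = 145.48 + (+51) = 196.48.
T_out = 10⁶/196.48 = 5089.7 K → 5090 K; t = 50.9.
G = 99.47·ln 50.9 − 161.1 = 99.47·3.9299 − 161.1 = 229.803.
Rounded: 230.

230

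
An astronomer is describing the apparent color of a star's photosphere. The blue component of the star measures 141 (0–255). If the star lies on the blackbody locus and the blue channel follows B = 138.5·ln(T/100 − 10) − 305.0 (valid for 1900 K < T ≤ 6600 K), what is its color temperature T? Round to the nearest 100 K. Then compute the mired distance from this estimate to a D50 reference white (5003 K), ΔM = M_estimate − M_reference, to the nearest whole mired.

ln(t − 10) = (141 + 305.0) / 138.5 = 3.2202.
t − 10 = e^3.2202 = 25.034, so t = 35.034.
T = 100·t = 3503 K → 3500 K to the nearest 100 K.
M_estimate = 10⁶/3500 = 285.71; M_reference = 10⁶/5003 = 199.88.
ΔM = 285.71 − 199.88 = 85.83 → +86 mireds.

+86 mireds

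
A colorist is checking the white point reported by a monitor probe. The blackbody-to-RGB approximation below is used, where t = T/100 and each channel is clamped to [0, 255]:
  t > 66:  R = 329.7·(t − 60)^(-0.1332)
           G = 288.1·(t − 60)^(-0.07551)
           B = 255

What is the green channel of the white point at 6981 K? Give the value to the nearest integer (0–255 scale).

242

t = 6981/100 = 69.81; the t > 66 branch applies.
G = 288.1·(69.81 − 60)^(-0.07551) = 288.1·9.81^(-0.07551) = 288.1·0.84163 = 242.472.
Rounded: 242.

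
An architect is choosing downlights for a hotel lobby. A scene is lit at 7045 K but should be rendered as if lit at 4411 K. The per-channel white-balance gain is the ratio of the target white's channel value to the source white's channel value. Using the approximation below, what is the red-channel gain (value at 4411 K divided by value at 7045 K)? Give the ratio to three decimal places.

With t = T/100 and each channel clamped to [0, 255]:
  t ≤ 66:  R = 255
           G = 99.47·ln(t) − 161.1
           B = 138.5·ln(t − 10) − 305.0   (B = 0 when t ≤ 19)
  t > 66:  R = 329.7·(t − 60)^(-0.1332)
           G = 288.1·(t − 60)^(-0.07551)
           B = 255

1.057

At 7045 K (t = 70.45):
  R = 329.7·(70.45 − 60)^(-0.1332) = 329.7·10.45^(-0.1332) = 329.7·0.73157 = 241.197.
At 4411 K (t = 44.11):
  R = 255 by definition for t ≤ 66.
Gain = 255.000 / 241.197 = 1.0572 → 1.057.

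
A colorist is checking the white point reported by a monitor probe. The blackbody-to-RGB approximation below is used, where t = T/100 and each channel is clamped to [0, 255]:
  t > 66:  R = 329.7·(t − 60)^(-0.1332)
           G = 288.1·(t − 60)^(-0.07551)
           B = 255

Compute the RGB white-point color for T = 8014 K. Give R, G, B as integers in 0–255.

t = 8014/100 = 80.14; the t > 66 branch applies.
R = 329.7·(80.14 − 60)^(-0.1332) = 329.7·20.14^(-0.1332) = 329.7·0.67035 = 221.013.
G = 288.1·(80.14 − 60)^(-0.07551) = 288.1·20.14^(-0.07551) = 288.1·0.79713 = 229.654.
B = 255 by definition for t > 66.
Rounded: (221, 230, 255).

R=221, G=230, B=255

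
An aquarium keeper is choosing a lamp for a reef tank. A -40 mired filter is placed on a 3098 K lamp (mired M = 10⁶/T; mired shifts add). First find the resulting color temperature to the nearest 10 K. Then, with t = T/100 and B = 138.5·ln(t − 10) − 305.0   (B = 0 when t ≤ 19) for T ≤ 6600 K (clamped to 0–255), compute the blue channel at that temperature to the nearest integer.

M_in = 10⁶/3098 = 322.79; M_out = 322.79 + (-40) = 282.79.
T_out = 10⁶/282.79 = 3536.2 K → 3540 K; t = 35.4.
B = 138.5·ln(35.4 − 10) − 305.0 = 138.5·ln 25.4 − 305.0 = 138.5·3.2347 − 305.0 = 143.013.
Rounded: 143.

143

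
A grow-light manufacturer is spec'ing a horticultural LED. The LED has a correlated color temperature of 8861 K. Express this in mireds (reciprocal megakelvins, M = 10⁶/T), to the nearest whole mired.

113 mireds

M = 10⁶ / 8861 = 112.854 → 113 mireds.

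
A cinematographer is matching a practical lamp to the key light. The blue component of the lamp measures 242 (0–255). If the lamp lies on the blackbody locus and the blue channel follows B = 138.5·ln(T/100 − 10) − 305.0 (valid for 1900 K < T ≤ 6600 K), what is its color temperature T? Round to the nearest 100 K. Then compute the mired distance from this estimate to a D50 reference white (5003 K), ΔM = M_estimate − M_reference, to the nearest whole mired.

ln(t − 10) = (242 + 305.0) / 138.5 = 3.9495.
t − 10 = e^3.9495 = 51.907, so t = 61.907.
T = 100·t = 6191 K → 6200 K to the nearest 100 K.
M_estimate = 10⁶/6200 = 161.29; M_reference = 10⁶/5003 = 199.88.
ΔM = 161.29 − 199.88 = -38.59 → -39 mireds.

-39 mireds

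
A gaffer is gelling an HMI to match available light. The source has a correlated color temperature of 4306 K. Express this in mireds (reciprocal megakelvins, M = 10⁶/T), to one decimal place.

M = 10⁶ / 4306 = 232.234 → 232.2 mireds.

232.2 mireds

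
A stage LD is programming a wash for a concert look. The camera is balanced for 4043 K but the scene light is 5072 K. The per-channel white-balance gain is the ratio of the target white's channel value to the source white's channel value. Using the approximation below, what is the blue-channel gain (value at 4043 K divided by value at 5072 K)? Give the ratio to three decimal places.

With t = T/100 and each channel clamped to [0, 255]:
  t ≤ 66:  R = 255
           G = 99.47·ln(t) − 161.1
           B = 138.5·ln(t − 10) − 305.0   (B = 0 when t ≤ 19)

At 5072 K (t = 50.72):
  B = 138.5·ln(50.72 − 10) − 305.0 = 138.5·ln 40.72 − 305.0 = 138.5·3.7067 − 305.0 = 208.381.
At 4043 K (t = 40.43):
  B = 138.5·ln(40.43 − 10) − 305.0 = 138.5·ln 30.43 − 305.0 = 138.5·3.4154 − 305.0 = 168.037.
Gain = 168.037 / 208.381 = 0.8064 → 0.806.

0.806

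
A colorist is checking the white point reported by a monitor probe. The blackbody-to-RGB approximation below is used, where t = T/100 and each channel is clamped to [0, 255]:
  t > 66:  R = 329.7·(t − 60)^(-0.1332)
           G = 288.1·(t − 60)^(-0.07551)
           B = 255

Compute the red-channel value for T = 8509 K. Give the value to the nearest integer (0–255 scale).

t = 8509/100 = 85.09; the t > 66 branch applies.
R = 329.7·(85.09 − 60)^(-0.1332) = 329.7·25.09^(-0.1332) = 329.7·0.65101 = 214.637.
Rounded: 215.

215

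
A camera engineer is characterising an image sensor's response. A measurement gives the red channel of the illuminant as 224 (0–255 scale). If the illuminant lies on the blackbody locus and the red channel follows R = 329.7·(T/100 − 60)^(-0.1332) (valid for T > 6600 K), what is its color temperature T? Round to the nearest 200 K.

7800 K

(t − 60)^(-0.1332) = 224/329.7 = 0.67941.
t − 60 = 0.67941^(1/-0.1332) = 0.67941^(-7.508) = 18.209, so t = 78.209.
T = 100·t = 7821 K → 7800 K to the nearest 200 K.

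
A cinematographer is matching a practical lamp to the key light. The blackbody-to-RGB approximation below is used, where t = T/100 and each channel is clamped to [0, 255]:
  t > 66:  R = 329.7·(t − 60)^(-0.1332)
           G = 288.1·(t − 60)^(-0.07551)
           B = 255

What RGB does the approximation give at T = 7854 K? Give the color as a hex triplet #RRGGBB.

#DFE7FF

t = 7854/100 = 78.54; the t > 66 branch applies.
R = 329.7·(78.54 − 60)^(-0.1332) = 329.7·18.54^(-0.1332) = 329.7·0.67778 = 223.464.
G = 288.1·(78.54 − 60)^(-0.07551) = 288.1·18.54^(-0.07551) = 288.1·0.80213 = 231.094.
B = 255 by definition for t > 66.
Rounded: (223, 231, 255).
In hex: #DFE7FF.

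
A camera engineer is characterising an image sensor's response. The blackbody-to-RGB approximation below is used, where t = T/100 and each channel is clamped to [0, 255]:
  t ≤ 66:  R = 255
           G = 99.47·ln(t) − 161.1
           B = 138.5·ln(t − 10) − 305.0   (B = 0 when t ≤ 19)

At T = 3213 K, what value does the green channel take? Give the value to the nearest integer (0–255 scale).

t = 3213/100 = 32.13; the t ≤ 66 branch applies.
G = 99.47·ln 32.13 − 161.1 = 99.47·3.4698 − 161.1 = 184.040.
Rounded: 184.

184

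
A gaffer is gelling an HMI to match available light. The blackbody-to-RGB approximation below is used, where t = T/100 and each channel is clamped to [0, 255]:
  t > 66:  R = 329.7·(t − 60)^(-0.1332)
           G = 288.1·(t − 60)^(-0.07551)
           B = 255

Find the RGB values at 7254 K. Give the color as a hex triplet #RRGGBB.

#EBEEFF

t = 7254/100 = 72.54; the t > 66 branch applies.
R = 329.7·(72.54 − 60)^(-0.1332) = 329.7·12.54^(-0.1332) = 329.7·0.71401 = 235.410.
G = 288.1·(72.54 − 60)^(-0.07551) = 288.1·12.54^(-0.07551) = 288.1·0.82617 = 238.019.
B = 255 by definition for t > 66.
Rounded: (235, 238, 255).
In hex: #EBEEFF.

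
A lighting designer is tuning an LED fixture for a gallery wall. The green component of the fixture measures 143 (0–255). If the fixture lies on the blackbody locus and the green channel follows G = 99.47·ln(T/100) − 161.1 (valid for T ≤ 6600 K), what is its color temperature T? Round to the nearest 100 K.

ln t = (143 + 161.1) / 99.47 = 3.0572.
t = e^3.0572 = 21.268.
T = 100·t = 2127 K → 2100 K to the nearest 100 K.

2100 K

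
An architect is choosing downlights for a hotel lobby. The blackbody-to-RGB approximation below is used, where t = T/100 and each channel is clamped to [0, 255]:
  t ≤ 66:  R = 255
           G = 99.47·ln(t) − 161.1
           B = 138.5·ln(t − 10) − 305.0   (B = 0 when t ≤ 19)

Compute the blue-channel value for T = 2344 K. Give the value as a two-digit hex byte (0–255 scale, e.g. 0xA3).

0x37

t = 2344/100 = 23.44; the t ≤ 66 branch applies.
B = 138.5·ln(23.44 − 10) − 305.0 = 138.5·ln 13.44 − 305.0 = 138.5·2.5982 − 305.0 = 54.856.
Rounded: 55; in hex, 0x37.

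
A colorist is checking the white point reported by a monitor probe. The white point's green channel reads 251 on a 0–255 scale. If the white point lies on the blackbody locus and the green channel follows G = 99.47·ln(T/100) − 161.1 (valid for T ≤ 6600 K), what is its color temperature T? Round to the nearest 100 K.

6300 K

ln t = (251 + 161.1) / 99.47 = 4.1430.
t = e^4.1430 = 62.989.
T = 100·t = 6299 K → 6300 K to the nearest 100 K.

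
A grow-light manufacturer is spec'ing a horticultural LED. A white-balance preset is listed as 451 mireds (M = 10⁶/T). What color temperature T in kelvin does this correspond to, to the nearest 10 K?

2220 K

T = 10⁶ / 451 = 2217.29 K → 2220 K.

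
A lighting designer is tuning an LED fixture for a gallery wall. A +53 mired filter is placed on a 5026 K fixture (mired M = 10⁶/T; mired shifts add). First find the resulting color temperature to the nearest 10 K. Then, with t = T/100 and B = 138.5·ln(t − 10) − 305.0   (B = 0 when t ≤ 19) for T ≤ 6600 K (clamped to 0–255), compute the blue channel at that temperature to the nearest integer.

165

M_in = 10⁶/5026 = 198.97; M_out = 198.97 + (+53) = 251.97.
T_out = 10⁶/251.97 = 3968.8 K → 3970 K; t = 39.7.
B = 138.5·ln(39.7 − 10) − 305.0 = 138.5·ln 29.7 − 305.0 = 138.5·3.3911 − 305.0 = 164.674.
Rounded: 165.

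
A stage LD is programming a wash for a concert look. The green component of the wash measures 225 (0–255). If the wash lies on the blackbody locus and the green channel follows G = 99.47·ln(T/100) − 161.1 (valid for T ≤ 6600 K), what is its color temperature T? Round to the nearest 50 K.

ln t = (225 + 161.1) / 99.47 = 3.8816.
t = e^3.8816 = 48.500.
T = 100·t = 4850 K → 4850 K to the nearest 50 K.

4850 K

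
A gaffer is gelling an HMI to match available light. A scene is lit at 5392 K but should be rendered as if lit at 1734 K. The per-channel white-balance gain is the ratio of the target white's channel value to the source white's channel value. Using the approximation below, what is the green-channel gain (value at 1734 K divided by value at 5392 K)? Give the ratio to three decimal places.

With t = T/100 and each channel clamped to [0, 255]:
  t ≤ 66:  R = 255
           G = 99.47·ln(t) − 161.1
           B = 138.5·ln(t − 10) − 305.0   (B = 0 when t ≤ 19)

At 5392 K (t = 53.92):
  G = 99.47·ln 53.92 − 161.1 = 99.47·3.9875 − 161.1 = 235.537.
At 1734 K (t = 17.34):
  G = 99.47·ln 17.34 − 161.1 = 99.47·2.8530 − 161.1 = 122.689.
Gain = 122.689 / 235.537 = 0.5209 → 0.521.

0.521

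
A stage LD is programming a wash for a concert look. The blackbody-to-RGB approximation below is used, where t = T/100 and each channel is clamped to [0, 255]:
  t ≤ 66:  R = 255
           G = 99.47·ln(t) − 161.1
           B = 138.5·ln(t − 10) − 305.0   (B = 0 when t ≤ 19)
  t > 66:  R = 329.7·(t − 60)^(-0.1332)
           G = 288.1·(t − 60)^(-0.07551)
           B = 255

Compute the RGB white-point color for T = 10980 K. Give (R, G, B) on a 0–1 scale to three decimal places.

(0.768, 0.841, 1.000)

t = 10980/100 = 109.8; the t > 66 branch applies.
R = 329.7·(109.8 − 60)^(-0.1332) = 329.7·49.8^(-0.1332) = 329.7·0.59420 = 195.906.
G = 288.1·(109.8 − 60)^(-0.07551) = 288.1·49.8^(-0.07551) = 288.1·0.74446 = 214.479.
B = 255 by definition for t > 66.
Dividing each by 255: (0.7683, 0.8411, 1.0000) → (0.768, 0.841, 1.000).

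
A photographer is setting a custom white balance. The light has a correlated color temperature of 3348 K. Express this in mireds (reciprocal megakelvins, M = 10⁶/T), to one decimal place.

M = 10⁶ / 3348 = 298.686 → 298.7 mireds.

298.7 mireds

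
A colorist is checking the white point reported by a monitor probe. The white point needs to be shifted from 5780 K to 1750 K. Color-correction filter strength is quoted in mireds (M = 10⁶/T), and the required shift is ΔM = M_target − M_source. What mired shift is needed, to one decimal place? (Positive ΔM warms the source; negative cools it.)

+398.4 mireds

M_source = 10⁶/5780 = 173.010; M_target = 10⁶/1750 = 571.429.
ΔM = 571.429 − 173.010 = 398.418 → +398.4 mireds, a warming shift.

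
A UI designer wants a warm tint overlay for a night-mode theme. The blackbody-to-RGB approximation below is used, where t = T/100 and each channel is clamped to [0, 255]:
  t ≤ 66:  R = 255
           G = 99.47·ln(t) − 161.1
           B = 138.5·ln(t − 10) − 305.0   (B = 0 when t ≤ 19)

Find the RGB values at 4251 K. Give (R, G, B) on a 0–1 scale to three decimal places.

t = 4251/100 = 42.51; the t ≤ 66 branch applies.
R = 255 by definition for t ≤ 66.
G = 99.47·ln 42.51 − 161.1 = 99.47·3.7497 − 161.1 = 211.887.
B = 138.5·ln(42.51 − 10) − 305.0 = 138.5·ln 32.51 − 305.0 = 138.5·3.4815 − 305.0 = 177.194.
Dividing each by 255: (1.0000, 0.8309, 0.6949) → (1.000, 0.831, 0.695).

(1.000, 0.831, 0.695)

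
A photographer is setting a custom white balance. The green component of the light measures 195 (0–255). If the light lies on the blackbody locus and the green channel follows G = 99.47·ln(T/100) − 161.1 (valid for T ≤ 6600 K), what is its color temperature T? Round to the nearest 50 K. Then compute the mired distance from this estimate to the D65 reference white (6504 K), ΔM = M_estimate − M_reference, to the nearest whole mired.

ln t = (195 + 161.1) / 99.47 = 3.5800.
t = e^3.5800 = 35.873.
T = 100·t = 3587 K → 3600 K to the nearest 50 K.
M_estimate = 10⁶/3600 = 277.78; M_reference = 10⁶/6504 = 153.75.
ΔM = 277.78 − 153.75 = 124.03 → +124 mireds.

+124 mireds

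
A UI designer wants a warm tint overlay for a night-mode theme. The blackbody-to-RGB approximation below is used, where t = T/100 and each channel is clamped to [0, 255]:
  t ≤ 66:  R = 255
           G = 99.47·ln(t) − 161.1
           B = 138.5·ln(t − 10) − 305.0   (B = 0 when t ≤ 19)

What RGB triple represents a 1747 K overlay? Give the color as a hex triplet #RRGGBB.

t = 1747/100 = 17.47; the t ≤ 66 branch applies.
R = 255 by definition for t ≤ 66.
G = 99.47·ln 17.47 − 161.1 = 99.47·2.8605 − 161.1 = 123.432.
t = 17.47 ≤ 19, so B = 0.
Rounded: (255, 123, 0).
In hex: #FF7B00.

#FF7B00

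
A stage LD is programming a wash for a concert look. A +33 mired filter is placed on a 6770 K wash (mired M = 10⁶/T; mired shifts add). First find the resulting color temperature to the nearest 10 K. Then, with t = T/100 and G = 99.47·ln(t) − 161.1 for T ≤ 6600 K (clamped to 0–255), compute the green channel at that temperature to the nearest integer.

238

M_in = 10⁶/6770 = 147.71; M_out = 147.71 + (+33) = 180.71.
T_out = 10⁶/180.71 = 5533.7 K → 5530 K; t = 55.3.
G = 99.47·ln 55.3 − 161.1 = 99.47·4.0128 − 161.1 = 238.051.
Rounded: 238.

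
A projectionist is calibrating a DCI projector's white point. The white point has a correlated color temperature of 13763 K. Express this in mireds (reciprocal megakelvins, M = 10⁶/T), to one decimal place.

M = 10⁶ / 13763 = 72.659 → 72.7 mireds.

72.7 mireds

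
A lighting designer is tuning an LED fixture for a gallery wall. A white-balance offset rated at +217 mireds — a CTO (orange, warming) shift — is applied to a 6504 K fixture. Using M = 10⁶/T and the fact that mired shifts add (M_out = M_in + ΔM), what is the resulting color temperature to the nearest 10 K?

M_in = 10⁶/6504 = 153.75 mireds.
M_out = 153.75 + (+217) = 370.75 mireds.
T_out = 10⁶/370.75 = 2697.2 K → 2700 K.

2700 K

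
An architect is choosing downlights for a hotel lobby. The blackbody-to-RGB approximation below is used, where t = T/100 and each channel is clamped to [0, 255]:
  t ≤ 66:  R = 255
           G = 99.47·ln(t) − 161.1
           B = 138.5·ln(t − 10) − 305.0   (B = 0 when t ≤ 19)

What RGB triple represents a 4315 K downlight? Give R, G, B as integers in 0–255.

R=255, G=213, B=180

t = 4315/100 = 43.15; the t ≤ 66 branch applies.
R = 255 by definition for t ≤ 66.
G = 99.47·ln 43.15 − 161.1 = 99.47·3.7647 − 161.1 = 213.373.
B = 138.5·ln(43.15 − 10) − 305.0 = 138.5·ln 33.15 − 305.0 = 138.5·3.5010 − 305.0 = 179.894.
Rounded: (255, 213, 180).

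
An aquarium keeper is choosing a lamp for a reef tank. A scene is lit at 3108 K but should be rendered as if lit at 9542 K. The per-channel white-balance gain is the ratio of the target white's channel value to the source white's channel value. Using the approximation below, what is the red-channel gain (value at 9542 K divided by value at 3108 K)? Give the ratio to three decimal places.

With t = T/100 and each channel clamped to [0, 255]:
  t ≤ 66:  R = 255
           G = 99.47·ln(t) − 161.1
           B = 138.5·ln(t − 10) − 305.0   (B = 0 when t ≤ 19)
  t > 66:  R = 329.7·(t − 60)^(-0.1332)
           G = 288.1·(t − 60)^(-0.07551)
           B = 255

0.804

At 3108 K (t = 31.08):
  R = 255 by definition for t ≤ 66.
At 9542 K (t = 95.42):
  R = 329.7·(95.42 − 60)^(-0.1332) = 329.7·35.42^(-0.1332) = 329.7·0.62178 = 205.002.
Gain = 205.002 / 255.000 = 0.8039 → 0.804.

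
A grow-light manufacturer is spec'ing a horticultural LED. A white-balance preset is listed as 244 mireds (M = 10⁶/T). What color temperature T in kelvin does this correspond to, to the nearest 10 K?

4100 K

T = 10⁶ / 244 = 4098.36 K → 4100 K.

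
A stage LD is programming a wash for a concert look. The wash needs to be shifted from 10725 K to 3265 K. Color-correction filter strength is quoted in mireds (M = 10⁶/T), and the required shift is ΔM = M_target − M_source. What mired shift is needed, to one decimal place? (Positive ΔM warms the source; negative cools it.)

+213.0 mireds

M_source = 10⁶/10725 = 93.240; M_target = 10⁶/3265 = 306.279.
ΔM = 306.279 − 93.240 = 213.039 → +213.0 mireds, a warming shift.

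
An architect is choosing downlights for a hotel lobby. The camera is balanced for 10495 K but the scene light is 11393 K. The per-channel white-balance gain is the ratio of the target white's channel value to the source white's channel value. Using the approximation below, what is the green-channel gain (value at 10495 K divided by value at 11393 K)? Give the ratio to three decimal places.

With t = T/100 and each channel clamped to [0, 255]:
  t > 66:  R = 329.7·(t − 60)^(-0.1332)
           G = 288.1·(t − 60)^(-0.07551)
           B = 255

At 11393 K (t = 113.93):
  G = 288.1·(113.93 − 60)^(-0.07551) = 288.1·53.93^(-0.07551) = 288.1·0.74000 = 213.193.
At 10495 K (t = 104.95):
  G = 288.1·(104.95 − 60)^(-0.07551) = 288.1·44.95^(-0.07551) = 288.1·0.75024 = 216.145.
Gain = 216.145 / 213.193 = 1.0138 → 1.014.

1.014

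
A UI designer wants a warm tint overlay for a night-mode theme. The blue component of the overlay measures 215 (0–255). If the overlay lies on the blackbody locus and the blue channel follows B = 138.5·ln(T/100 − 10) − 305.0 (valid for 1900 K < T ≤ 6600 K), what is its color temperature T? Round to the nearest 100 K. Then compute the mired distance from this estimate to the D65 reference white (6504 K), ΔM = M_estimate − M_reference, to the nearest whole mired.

ln(t − 10) = (215 + 305.0) / 138.5 = 3.7545.
t − 10 = e^3.7545 = 42.713, so t = 52.713.
T = 100·t = 5271 K → 5300 K to the nearest 100 K.
M_estimate = 10⁶/5300 = 188.68; M_reference = 10⁶/6504 = 153.75.
ΔM = 188.68 − 153.75 = 34.93 → +35 mireds.

+35 mireds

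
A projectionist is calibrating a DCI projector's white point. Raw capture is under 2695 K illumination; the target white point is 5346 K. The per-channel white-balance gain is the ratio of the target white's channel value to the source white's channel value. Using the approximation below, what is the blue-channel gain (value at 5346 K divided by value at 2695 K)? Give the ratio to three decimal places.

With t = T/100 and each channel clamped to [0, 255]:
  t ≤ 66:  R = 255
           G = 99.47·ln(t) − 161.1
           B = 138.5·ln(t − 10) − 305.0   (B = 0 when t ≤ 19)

2.499

At 2695 K (t = 26.95):
  B = 138.5·ln(26.95 − 10) − 305.0 = 138.5·ln 16.95 − 305.0 = 138.5·2.8303 − 305.0 = 86.992.
At 5346 K (t = 53.46):
  B = 138.5·ln(53.46 − 10) − 305.0 = 138.5·ln 43.46 − 305.0 = 138.5·3.7718 − 305.0 = 217.400.
Gain = 217.400 / 86.992 = 2.4991 → 2.499.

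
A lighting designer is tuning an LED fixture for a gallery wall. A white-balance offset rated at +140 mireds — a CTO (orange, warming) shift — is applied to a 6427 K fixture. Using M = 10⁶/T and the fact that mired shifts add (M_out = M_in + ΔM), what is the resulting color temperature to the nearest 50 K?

3400 K

M_in = 10⁶/6427 = 155.59 mireds.
M_out = 155.59 + (+140) = 295.59 mireds.
T_out = 10⁶/295.59 = 3383.0 K → 3400 K.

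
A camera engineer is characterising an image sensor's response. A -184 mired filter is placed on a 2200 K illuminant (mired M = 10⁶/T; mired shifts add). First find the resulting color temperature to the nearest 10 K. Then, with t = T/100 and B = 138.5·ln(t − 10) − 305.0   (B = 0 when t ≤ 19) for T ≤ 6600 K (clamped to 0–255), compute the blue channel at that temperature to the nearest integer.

151

M_in = 10⁶/2200 = 454.55; M_out = 454.55 + (-184) = 270.55.
T_out = 10⁶/270.55 = 3696.2 K → 3700 K; t = 37.
B = 138.5·ln(37 − 10) − 305.0 = 138.5·ln 27 − 305.0 = 138.5·3.2958 − 305.0 = 151.473.
Rounded: 151.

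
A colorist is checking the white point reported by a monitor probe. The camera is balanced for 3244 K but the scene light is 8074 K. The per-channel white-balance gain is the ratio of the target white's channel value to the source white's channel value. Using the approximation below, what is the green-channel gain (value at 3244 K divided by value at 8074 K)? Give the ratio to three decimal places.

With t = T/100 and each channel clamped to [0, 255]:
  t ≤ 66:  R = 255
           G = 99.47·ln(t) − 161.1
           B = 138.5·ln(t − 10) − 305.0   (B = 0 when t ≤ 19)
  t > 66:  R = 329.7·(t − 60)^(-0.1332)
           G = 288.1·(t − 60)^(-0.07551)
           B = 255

0.807

At 8074 K (t = 80.74):
  G = 288.1·(80.74 − 60)^(-0.07551) = 288.1·20.74^(-0.07551) = 288.1·0.79537 = 229.145.
At 3244 K (t = 32.44):
  G = 99.47·ln 32.44 − 161.1 = 99.47·3.4794 − 161.1 = 184.995.
Gain = 184.995 / 229.145 = 0.8073 → 0.807.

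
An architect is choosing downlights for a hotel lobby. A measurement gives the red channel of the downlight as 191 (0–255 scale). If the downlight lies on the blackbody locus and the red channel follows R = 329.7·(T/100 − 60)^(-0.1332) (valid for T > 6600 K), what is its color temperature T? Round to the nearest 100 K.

12000 K

(t − 60)^(-0.1332) = 191/329.7 = 0.57931.
t − 60 = 0.57931^(1/-0.1332) = 0.57931^(-7.508) = 60.245, so t = 120.245.
T = 100·t = 12025 K → 12000 K to the nearest 100 K.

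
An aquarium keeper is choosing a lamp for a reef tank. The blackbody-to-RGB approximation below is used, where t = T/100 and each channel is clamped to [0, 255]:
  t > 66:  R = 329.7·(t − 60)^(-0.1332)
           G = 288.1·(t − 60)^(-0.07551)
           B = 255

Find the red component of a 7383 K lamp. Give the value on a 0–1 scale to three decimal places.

0.911

t = 7383/100 = 73.83; the t > 66 branch applies.
R = 329.7·(73.83 − 60)^(-0.1332) = 329.7·13.83^(-0.1332) = 329.7·0.70476 = 232.360.
On a 0–1 scale: 232.360/255 = 0.9112 → 0.911.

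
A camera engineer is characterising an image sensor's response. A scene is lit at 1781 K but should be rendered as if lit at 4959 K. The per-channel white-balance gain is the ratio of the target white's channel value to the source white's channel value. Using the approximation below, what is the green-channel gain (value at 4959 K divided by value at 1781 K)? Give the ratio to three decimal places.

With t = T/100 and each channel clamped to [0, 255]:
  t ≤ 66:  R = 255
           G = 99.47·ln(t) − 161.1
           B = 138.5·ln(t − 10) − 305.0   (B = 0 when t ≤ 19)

1.813

At 1781 K (t = 17.81):
  G = 99.47·ln 17.81 − 161.1 = 99.47·2.8798 − 161.1 = 125.350.
At 4959 K (t = 49.59):
  G = 99.47·ln 49.59 − 161.1 = 99.47·3.9038 − 161.1 = 227.210.
Gain = 227.210 / 125.350 = 1.8126 → 1.813.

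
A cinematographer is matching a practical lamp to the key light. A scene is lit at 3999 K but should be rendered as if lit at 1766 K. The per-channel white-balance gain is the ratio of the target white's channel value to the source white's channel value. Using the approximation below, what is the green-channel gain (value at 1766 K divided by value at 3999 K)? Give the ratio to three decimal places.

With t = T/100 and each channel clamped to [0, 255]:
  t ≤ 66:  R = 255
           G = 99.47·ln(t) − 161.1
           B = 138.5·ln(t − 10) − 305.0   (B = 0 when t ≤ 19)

0.605

At 3999 K (t = 39.99):
  G = 99.47·ln 39.99 − 161.1 = 99.47·3.6886 − 161.1 = 205.808.
At 1766 K (t = 17.66):
  G = 99.47·ln 17.66 − 161.1 = 99.47·2.8713 − 161.1 = 124.508.
Gain = 124.508 / 205.808 = 0.6050 → 0.605.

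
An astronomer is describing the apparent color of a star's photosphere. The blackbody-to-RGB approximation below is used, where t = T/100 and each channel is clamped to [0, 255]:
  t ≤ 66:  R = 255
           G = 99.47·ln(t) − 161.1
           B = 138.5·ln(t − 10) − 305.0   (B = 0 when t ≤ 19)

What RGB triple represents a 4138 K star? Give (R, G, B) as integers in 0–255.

t = 4138/100 = 41.38; the t ≤ 66 branch applies.
R = 255 by definition for t ≤ 66.
G = 99.47·ln 41.38 − 161.1 = 99.47·3.7228 − 161.1 = 209.207.
B = 138.5·ln(41.38 − 10) − 305.0 = 138.5·ln 31.38 − 305.0 = 138.5·3.4462 − 305.0 = 172.295.
Rounded: (255, 209, 172).

(255, 209, 172)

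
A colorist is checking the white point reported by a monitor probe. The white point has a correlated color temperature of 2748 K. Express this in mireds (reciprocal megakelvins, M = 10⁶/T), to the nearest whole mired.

M = 10⁶ / 2748 = 363.901 → 364 mireds.

364 mireds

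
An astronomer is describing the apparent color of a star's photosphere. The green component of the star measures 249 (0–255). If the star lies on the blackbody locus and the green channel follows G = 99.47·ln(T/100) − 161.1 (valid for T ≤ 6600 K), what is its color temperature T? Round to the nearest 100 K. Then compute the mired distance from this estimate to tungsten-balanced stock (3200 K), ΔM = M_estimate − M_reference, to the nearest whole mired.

-151 mireds

ln t = (249 + 161.1) / 99.47 = 4.1229.
t = e^4.1229 = 61.735.
T = 100·t = 6174 K → 6200 K to the nearest 100 K.
M_estimate = 10⁶/6200 = 161.29; M_reference = 10⁶/3200 = 312.50.
ΔM = 161.29 − 312.50 = -151.21 → -151 mireds.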